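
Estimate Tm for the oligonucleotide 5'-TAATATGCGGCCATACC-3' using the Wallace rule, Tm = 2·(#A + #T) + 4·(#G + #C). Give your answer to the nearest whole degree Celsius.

50°C

Base counts: A=5, T=4, G=3, C=5 (length 17).
Tm = 2·(5+4) + 4·(3+5) = 2·9 + 4·8 = 18 + 32 = 50°C.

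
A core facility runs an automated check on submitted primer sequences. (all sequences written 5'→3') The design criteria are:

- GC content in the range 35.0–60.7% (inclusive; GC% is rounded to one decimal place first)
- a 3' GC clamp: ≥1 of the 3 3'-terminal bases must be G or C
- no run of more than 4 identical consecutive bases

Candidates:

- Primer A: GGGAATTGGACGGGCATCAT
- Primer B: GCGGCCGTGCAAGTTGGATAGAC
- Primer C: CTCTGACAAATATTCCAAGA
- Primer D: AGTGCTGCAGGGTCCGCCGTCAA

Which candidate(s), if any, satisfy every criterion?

Primer A (20 nt, A=5 T=4 G=8 C=3): GC 11/20 = 55.0% ✓; 3' end CAT has 1 G/C ✓; longest run = 3 ✓ — passes.
Primer B (23 nt, A=5 T=4 G=9 C=5): GC 14/23 = 60.9%, outside 35.0–60.7% ✗; 3' end GAC has 2 G/C ✓; longest run = 2 ✓ — fails.
Primer C (20 nt, A=8 T=5 G=2 C=5): GC 7/20 = 35.0% ✓; 3' end AGA has 1 G/C ✓; longest run = 3 ✓ — passes.
Primer D (23 nt, A=4 T=4 G=8 C=7): GC 15/23 = 65.2%, outside 35.0–60.7% ✗; 3' end CAA has 1 G/C ✓; longest run = 3 ✓ — fails.

Primer A and Primer C.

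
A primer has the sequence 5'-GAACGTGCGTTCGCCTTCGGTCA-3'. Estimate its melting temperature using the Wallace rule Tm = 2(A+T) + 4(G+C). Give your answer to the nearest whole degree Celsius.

Base counts: A=3, T=6, G=7, C=7 (length 23).
Tm = 2·(3+6) + 4·(7+7) = 2·9 + 4·14 = 18 + 56 = 74°C.

74°C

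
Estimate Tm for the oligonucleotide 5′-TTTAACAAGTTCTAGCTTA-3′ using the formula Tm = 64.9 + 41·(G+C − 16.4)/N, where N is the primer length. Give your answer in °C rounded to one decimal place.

Base counts: A=6, T=8, G=2, C=3; G+C = 5, N = 19.
Tm = 64.9 + 41·(5 − 16.4)/19 = 64.9 + -467.40/19 = 40.3°C.

40.3°C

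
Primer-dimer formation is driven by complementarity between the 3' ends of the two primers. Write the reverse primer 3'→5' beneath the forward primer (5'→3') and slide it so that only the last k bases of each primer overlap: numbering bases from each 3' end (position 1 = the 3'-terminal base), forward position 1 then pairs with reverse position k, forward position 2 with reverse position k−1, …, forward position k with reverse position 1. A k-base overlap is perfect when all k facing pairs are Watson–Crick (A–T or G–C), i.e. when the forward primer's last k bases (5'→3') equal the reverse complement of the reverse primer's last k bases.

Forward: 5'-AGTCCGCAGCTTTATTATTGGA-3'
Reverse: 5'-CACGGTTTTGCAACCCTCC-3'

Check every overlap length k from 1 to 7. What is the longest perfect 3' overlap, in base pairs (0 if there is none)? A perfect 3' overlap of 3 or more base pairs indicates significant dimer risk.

Last 7 bases (5'→3') — forward …TATTGGA, reverse …ACCCTCC.
Reverse complement of the reverse primer's last 7 bases: GGAGGGT; its first k bases are the reverse complement of the reverse primer's last k bases, so a perfect k-base overlap needs the forward primer's last k bases to equal them.
Comparing (forward last k vs required): k=1: A vs G ✗; k=2: GA vs GG ✗; k=3: GGA vs GGA ✓; k=4: TGGA vs GGAG ✗; k=5: TTGGA vs GGAGG ✗; k=6: ATTGGA vs GGAGGG ✗; k=7: TATTGGA vs GGAGGGT ✗.
Only k = 3 is perfect, so the longest perfect 3' overlap is 3.

Longest perfect overlap: 3 complementary base pairs; significant dimer risk (threshold 3).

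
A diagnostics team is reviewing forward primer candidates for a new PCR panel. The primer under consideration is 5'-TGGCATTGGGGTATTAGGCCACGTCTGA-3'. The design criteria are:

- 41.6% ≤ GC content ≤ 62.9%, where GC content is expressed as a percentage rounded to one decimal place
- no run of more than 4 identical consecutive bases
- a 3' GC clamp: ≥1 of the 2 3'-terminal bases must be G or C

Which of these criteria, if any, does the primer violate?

Base counts: A=5, T=8, G=10, C=5 (length 28).
GC content: GC 15/28 = 53.6% ✓
homopolymer run: longest run = 4 ✓
GC clamp: 3' end GA has 1 G/C ✓

Meets all criteria.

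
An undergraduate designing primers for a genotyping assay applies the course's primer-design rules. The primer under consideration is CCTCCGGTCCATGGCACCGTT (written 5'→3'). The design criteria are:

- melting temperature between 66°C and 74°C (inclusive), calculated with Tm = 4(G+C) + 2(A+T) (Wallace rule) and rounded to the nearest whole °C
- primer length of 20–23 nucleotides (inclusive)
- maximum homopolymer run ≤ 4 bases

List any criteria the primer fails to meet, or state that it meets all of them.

Base counts: A=2, T=5, G=5, C=9 (length 21).
Tm: Tm = 2·7 + 4·14 = 70°C ✓
length: length 21 ✓
homopolymer run: longest run = 2 ✓

Meets all criteria.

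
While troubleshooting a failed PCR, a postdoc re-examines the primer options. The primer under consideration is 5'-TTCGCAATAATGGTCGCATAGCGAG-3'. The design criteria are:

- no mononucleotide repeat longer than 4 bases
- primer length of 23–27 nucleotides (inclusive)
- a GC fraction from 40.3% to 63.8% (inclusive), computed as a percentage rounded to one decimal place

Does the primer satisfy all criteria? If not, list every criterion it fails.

Base counts: A=7, T=6, G=7, C=5 (length 25).
homopolymer run: longest run = 2 ✓
length: length 25 ✓
GC content: GC 12/25 = 48.0% ✓

Meets all criteria.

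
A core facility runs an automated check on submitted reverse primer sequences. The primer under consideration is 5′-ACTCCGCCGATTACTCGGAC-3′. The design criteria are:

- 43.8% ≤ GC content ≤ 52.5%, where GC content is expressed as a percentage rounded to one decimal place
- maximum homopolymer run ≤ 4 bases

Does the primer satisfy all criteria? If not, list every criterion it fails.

Base counts: A=4, T=4, G=4, C=8 (length 20).
GC content: GC 12/20 = 60.0%, outside 43.8–52.5% ✗
homopolymer run: longest run = 2 ✓

Fails: GC content.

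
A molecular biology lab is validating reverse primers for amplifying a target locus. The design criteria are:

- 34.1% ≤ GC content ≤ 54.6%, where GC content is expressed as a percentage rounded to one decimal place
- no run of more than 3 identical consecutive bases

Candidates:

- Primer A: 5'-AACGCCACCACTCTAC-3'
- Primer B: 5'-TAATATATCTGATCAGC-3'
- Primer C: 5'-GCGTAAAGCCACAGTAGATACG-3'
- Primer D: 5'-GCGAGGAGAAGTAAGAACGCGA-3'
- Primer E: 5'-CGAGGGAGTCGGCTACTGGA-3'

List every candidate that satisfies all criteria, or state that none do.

Primer A (16 nt, A=5 T=2 G=1 C=8): GC 9/16 = 56.3%, outside 34.1–54.6% ✗; longest run = 2 ✓ — fails.
Primer B (17 nt, A=6 T=6 G=2 C=3): GC 5/17 = 29.4%, outside 34.1–54.6% ✗; longest run = 2 ✓ — fails.
Primer C (22 nt, A=8 T=3 G=6 C=5): GC 11/22 = 50.0% ✓; longest run = 3 ✓ — passes.
Primer D (22 nt, A=9 T=1 G=9 C=3): GC 12/22 = 54.5% ✓; longest run = 2 ✓ — passes.
Primer E (20 nt, A=4 T=3 G=9 C=4): GC 13/20 = 65.0%, outside 34.1–54.6% ✗; longest run = 3 ✓ — fails.

Primer C and Primer D.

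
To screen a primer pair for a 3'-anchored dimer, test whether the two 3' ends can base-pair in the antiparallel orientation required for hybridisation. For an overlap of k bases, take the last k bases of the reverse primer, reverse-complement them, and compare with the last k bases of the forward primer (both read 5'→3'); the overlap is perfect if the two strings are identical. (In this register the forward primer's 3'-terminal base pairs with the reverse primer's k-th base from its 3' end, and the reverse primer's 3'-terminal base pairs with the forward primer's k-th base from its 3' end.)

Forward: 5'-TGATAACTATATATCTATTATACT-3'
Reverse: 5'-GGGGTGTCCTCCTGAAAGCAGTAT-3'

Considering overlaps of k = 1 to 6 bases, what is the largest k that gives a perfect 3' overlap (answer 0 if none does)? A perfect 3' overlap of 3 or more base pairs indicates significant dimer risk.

Longest perfect overlap: 5 complementary base pairs; significant dimer risk (threshold 3).

Last 6 bases (5'→3') — forward …TATACT, reverse …CAGTAT.
Reverse complement of the reverse primer's last 6 bases: ATACTG; its first k bases are the reverse complement of the reverse primer's last k bases, so a perfect k-base overlap needs the forward primer's last k bases to equal them.
Comparing (forward last k vs required): k=1: T vs A ✗; k=2: CT vs AT ✗; k=3: ACT vs ATA ✗; k=4: TACT vs ATAC ✗; k=5: ATACT vs ATACT ✓; k=6: TATACT vs ATACTG ✗.
Only k = 5 is perfect, so the longest perfect 3' overlap is 5.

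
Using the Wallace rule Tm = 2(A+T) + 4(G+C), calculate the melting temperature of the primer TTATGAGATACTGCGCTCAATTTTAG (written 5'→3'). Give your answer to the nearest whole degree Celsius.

Base counts: A=7, T=10, G=5, C=4 (length 26).
Tm = 2·(7+10) + 4·(5+4) = 2·17 + 4·9 = 34 + 36 = 70°C.

70°C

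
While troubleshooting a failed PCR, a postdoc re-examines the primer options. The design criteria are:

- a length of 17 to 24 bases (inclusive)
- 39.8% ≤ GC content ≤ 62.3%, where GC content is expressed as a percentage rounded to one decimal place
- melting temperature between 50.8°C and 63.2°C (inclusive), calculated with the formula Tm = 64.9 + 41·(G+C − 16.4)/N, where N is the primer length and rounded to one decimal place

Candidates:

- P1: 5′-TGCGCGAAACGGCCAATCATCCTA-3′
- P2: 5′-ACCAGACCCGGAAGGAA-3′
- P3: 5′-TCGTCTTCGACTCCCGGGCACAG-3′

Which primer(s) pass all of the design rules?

P1 (24 nt, A=7 T=4 G=5 C=8): length 24 ✓; GC 13/24 = 54.2% ✓; Tm = 64.9 + 41·(13 − 16.4)/24 = 59.1°C ✓ — passes.
P2 (17 nt, A=7 T=0 G=5 C=5): length 17 ✓; GC 10/17 = 58.8% ✓; Tm = 64.9 + 41·(10 − 16.4)/17 = 49.5°C, outside 50.8–63.2°C ✗ — fails.
P3 (23 nt, A=3 T=5 G=6 C=9): length 23 ✓; GC 15/23 = 65.2%, outside 39.8–62.3% ✗; Tm = 64.9 + 41·(15 − 16.4)/23 = 62.4°C ✓ — fails.

P1 only.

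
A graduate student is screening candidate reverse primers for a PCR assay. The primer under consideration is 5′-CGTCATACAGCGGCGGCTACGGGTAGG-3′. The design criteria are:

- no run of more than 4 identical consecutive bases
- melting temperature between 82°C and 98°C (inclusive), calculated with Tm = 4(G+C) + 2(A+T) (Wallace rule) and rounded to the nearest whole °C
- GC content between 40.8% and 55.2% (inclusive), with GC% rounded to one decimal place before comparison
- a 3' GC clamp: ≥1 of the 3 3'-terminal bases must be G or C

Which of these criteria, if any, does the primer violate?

Base counts: A=5, T=4, G=11, C=7 (length 27).
homopolymer run: longest run = 3 ✓
Tm: Tm = 2·9 + 4·18 = 90°C ✓
GC content: GC 18/27 = 66.7%, outside 40.8–55.2% ✗
GC clamp: 3' end AGG has 2 G/C ✓

Fails: GC content.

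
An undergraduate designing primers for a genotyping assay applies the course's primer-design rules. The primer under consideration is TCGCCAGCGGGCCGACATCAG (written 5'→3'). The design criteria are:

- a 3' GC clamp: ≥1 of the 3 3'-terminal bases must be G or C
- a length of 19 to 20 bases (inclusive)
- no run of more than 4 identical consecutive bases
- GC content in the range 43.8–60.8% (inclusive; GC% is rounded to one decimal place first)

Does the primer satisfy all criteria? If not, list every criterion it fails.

Fails: length, GC content.

Base counts: A=4, T=2, G=7, C=8 (length 21).
GC clamp: 3' end CAG has 2 G/C ✓
length: length 21, outside 19–20 ✗
homopolymer run: longest run = 3 ✓
GC content: GC 15/21 = 71.4%, outside 43.8–60.8% ✗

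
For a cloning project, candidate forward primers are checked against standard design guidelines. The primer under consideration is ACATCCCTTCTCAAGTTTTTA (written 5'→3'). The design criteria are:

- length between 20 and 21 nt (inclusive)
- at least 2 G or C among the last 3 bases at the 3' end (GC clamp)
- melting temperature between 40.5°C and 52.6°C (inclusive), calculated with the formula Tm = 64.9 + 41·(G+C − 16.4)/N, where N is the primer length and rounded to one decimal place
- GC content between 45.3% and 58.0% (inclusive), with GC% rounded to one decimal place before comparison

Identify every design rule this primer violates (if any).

Base counts: A=5, T=9, G=1, C=6 (length 21).
length: length 21 ✓
GC clamp: 3' end TTA has 0 G/C, need ≥2 ✗
Tm: Tm = 64.9 + 41·(7 − 16.4)/21 = 46.5°C ✓
GC content: GC 7/21 = 33.3%, outside 45.3–58.0% ✗

Fails: GC clamp, GC content.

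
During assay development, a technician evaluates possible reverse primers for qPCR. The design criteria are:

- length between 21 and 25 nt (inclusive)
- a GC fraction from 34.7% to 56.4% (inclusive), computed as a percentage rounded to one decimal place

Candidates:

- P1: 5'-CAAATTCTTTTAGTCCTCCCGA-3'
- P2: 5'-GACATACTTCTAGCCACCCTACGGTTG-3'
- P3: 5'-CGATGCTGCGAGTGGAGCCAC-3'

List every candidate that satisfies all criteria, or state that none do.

P1 only.

P1 (22 nt, A=5 T=8 G=2 C=7): length 22 ✓; GC 9/22 = 40.9% ✓ — passes.
P2 (27 nt, A=6 T=7 G=5 C=9): length 27, outside 21–25 ✗; GC 14/27 = 51.9% ✓ — fails.
P3 (21 nt, A=4 T=3 G=8 C=6): length 21 ✓; GC 14/21 = 66.7%, outside 34.7–56.4% ✗ — fails.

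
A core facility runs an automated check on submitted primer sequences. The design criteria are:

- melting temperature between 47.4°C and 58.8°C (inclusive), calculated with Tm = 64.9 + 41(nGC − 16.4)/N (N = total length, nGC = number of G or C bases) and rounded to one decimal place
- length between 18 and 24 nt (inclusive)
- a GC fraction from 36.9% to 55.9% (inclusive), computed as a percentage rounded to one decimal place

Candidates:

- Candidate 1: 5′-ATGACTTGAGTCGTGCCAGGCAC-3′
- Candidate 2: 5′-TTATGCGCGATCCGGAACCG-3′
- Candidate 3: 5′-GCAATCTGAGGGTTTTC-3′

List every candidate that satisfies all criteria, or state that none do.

Candidate 1 (23 nt, A=5 T=5 G=7 C=6): Tm = 64.9 + 41·(13 − 16.4)/23 = 58.8°C ✓; length 23 ✓; GC 13/23 = 56.5%, outside 36.9–55.9% ✗ — fails.
Candidate 2 (20 nt, A=4 T=4 G=6 C=6): Tm = 64.9 + 41·(12 − 16.4)/20 = 55.9°C ✓; length 20 ✓; GC 12/20 = 60.0%, outside 36.9–55.9% ✗ — fails.
Candidate 3 (17 nt, A=3 T=6 G=5 C=3): Tm = 64.9 + 41·(8 − 16.4)/17 = 44.6°C, outside 47.4–58.8°C ✗; length 17, outside 18–24 ✗; GC 8/17 = 47.1% ✓ — fails.

None of the candidates satisfy all criteria.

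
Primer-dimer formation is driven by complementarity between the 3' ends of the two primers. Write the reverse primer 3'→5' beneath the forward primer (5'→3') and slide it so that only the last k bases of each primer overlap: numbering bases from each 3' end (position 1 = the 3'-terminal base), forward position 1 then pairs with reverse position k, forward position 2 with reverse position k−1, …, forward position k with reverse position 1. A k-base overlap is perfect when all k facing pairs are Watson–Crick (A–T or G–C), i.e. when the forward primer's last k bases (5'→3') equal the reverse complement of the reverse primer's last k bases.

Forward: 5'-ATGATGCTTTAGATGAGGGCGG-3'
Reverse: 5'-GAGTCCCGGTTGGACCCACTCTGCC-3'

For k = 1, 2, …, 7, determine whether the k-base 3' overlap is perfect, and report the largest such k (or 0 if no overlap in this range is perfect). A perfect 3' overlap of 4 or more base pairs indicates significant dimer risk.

Last 7 bases (5'→3') — forward …AGGGCGG, reverse …CTCTGCC.
Reverse complement of the reverse primer's last 7 bases: GGCAGAG; its first k bases are the reverse complement of the reverse primer's last k bases, so a perfect k-base overlap needs the forward primer's last k bases to equal them.
Comparing (forward last k vs required): k=1: G vs G ✓; k=2: GG vs GG ✓; k=3: CGG vs GGC ✗; k=4: GCGG vs GGCA ✗; k=5: GGCGG vs GGCAG ✗; k=6: GGGCGG vs GGCAGA ✗; k=7: AGGGCGG vs GGCAGAG ✗.
Perfect overlaps at k = 1, 2; the largest is 2.

Longest perfect overlap: 2 complementary base pairs; below the dimer-risk threshold (threshold 4).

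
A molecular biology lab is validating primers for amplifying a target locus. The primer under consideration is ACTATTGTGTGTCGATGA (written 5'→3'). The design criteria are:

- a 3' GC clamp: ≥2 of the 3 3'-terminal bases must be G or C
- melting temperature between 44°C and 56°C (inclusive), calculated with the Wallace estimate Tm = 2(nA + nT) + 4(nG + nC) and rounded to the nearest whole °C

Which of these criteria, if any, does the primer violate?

Base counts: A=4, T=7, G=5, C=2 (length 18).
GC clamp: 3' end TGA has 1 G/C, need ≥2 ✗
Tm: Tm = 2·11 + 4·7 = 50°C ✓

Fails: GC clamp.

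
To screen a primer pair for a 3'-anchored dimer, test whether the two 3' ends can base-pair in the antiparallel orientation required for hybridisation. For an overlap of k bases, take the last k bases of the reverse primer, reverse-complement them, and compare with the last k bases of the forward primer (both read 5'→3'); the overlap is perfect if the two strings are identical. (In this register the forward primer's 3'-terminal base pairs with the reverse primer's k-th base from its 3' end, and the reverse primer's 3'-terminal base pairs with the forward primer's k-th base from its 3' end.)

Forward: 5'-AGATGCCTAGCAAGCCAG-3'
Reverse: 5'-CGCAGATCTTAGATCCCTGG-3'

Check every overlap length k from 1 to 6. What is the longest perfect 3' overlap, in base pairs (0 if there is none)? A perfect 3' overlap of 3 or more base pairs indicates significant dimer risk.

Longest perfect overlap: 4 complementary base pairs; significant dimer risk (threshold 3).

Last 6 bases (5'→3') — forward …AGCCAG, reverse …CCCTGG.
Reverse complement of the reverse primer's last 6 bases: CCAGGG; its first k bases are the reverse complement of the reverse primer's last k bases, so a perfect k-base overlap needs the forward primer's last k bases to equal them.
Comparing (forward last k vs required): k=1: G vs C ✗; k=2: AG vs CC ✗; k=3: CAG vs CCA ✗; k=4: CCAG vs CCAG ✓; k=5: GCCAG vs CCAGG ✗; k=6: AGCCAG vs CCAGGG ✗.
Only k = 4 is perfect, so the longest perfect 3' overlap is 4.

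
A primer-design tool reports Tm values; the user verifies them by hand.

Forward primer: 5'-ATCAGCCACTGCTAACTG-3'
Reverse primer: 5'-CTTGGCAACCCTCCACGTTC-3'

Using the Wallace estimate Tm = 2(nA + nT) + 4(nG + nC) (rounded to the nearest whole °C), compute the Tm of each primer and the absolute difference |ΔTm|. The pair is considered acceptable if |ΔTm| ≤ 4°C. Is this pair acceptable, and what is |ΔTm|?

|ΔTm| = 10°C; the pair is not acceptable.

Forward: A=5 T=4 G=3 C=6 → Tm = 2·9 + 4·9 = 54°C.
Reverse: A=3 T=5 G=3 C=9 → Tm = 2·8 + 4·12 = 64°C.
|ΔTm| = |54 − 64| = 10°C, > 4°C.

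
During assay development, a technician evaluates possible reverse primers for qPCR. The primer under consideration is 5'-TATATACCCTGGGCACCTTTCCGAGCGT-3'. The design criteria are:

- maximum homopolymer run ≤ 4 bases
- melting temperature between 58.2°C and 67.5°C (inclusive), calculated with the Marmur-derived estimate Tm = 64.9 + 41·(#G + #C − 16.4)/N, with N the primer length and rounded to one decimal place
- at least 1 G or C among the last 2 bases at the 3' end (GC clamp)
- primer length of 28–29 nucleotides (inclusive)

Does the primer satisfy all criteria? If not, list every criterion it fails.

Base counts: A=5, T=8, G=6, C=9 (length 28).
homopolymer run: longest run = 3 ✓
Tm: Tm = 64.9 + 41·(15 − 16.4)/28 = 62.9°C ✓
GC clamp: 3' end GT has 1 G/C ✓
length: length 28 ✓

Meets all criteria.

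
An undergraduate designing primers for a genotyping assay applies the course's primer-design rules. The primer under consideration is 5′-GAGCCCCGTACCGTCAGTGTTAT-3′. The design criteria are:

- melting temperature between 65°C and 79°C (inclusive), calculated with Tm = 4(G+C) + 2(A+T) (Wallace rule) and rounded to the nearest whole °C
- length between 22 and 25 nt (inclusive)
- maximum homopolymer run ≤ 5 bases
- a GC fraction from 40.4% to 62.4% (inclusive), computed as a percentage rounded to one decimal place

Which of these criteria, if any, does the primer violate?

Meets all criteria.

Base counts: A=4, T=6, G=6, C=7 (length 23).
Tm: Tm = 2·10 + 4·13 = 72°C ✓
length: length 23 ✓
homopolymer run: longest run = 4 ✓
GC content: GC 13/23 = 56.5% ✓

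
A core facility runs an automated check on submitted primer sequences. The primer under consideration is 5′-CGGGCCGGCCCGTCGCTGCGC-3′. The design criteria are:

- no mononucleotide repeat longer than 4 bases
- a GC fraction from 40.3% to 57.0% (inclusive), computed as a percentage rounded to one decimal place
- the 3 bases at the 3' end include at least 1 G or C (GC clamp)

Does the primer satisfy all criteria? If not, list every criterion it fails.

Fails: GC content.

Base counts: A=0, T=2, G=9, C=10 (length 21).
homopolymer run: longest run = 3 ✓
GC content: GC 19/21 = 90.5%, outside 40.3–57.0% ✗
GC clamp: 3' end CGC has 3 G/C ✓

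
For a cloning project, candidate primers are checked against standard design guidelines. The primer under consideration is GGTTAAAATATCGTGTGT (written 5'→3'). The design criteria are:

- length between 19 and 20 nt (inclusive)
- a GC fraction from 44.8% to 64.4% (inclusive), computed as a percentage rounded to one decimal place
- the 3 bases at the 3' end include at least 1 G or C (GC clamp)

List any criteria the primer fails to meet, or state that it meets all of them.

Fails: length, GC content.

Base counts: A=5, T=7, G=5, C=1 (length 18).
length: length 18, outside 19–20 ✗
GC content: GC 6/18 = 33.3%, outside 44.8–64.4% ✗
GC clamp: 3' end TGT has 1 G/C ✓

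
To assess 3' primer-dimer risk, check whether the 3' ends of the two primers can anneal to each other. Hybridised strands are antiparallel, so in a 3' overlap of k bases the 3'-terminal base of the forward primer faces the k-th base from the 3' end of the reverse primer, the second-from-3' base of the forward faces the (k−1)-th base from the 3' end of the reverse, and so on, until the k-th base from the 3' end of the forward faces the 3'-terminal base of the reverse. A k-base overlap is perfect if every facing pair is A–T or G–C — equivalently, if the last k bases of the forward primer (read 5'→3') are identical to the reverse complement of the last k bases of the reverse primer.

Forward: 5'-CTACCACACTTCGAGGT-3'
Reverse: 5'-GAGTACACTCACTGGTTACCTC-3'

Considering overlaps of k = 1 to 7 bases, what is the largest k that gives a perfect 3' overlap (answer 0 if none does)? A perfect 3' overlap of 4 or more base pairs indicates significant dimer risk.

Last 7 bases (5'→3') — forward …TCGAGGT, reverse …TTACCTC.
Reverse complement of the reverse primer's last 7 bases: GAGGTAA; its first k bases are the reverse complement of the reverse primer's last k bases, so a perfect k-base overlap needs the forward primer's last k bases to equal them.
Comparing (forward last k vs required): k=1: T vs G ✗; k=2: GT vs GA ✗; k=3: GGT vs GAG ✗; k=4: AGGT vs GAGG ✗; k=5: GAGGT vs GAGGT ✓; k=6: CGAGGT vs GAGGTA ✗; k=7: TCGAGGT vs GAGGTAA ✗.
Only k = 5 is perfect, so the longest perfect 3' overlap is 5.

Longest perfect overlap: 5 complementary base pairs; significant dimer risk (threshold 4).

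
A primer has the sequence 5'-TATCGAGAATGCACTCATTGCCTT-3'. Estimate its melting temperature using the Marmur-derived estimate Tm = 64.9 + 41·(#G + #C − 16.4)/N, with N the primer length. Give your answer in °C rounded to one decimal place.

Base counts: A=6, T=8, G=4, C=6; G+C = 10, N = 24.
Tm = 64.9 + 41·(10 − 16.4)/24 = 64.9 + -262.40/24 = 54.0°C.

54.0°C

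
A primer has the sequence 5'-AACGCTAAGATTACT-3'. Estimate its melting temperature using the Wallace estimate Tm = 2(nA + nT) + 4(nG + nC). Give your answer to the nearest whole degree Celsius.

40°C

Base counts: A=6, T=4, G=2, C=3 (length 15).
Tm = 2·(6+4) + 4·(2+3) = 2·10 + 4·5 = 20 + 20 = 40°C.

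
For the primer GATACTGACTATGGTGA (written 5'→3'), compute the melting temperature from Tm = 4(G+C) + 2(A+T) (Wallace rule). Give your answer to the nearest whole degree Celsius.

Base counts: A=5, T=5, G=5, C=2 (length 17).
Tm = 2·(5+5) + 4·(5+2) = 2·10 + 4·7 = 20 + 28 = 48°C.

48°C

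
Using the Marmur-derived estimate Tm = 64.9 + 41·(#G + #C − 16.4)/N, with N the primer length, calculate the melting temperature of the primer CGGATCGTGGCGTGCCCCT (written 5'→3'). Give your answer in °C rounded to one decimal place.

59.7°C

Base counts: A=1, T=4, G=7, C=7; G+C = 14, N = 19.
Tm = 64.9 + 41·(14 − 16.4)/19 = 64.9 + -98.40/19 = 59.7°C.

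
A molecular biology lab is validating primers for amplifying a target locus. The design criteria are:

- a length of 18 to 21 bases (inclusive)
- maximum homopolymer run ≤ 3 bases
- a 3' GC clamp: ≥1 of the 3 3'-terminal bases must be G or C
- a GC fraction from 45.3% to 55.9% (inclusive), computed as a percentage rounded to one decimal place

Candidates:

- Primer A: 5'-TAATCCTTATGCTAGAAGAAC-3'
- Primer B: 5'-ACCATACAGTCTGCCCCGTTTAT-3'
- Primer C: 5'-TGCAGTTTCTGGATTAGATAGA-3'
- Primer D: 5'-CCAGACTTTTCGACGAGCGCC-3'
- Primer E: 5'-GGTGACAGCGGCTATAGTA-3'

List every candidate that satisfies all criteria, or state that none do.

Primer E only.

Primer A (21 nt, A=8 T=6 G=3 C=4): length 21 ✓; longest run = 2 ✓; 3' end AAC has 1 G/C ✓; GC 7/21 = 33.3%, outside 45.3–55.9% ✗ — fails.
Primer B (23 nt, A=5 T=7 G=3 C=8): length 23, outside 18–21 ✗; longest run = 4, exceeds 3 ✗; 3' end TAT has 0 G/C, need ≥1 ✗; GC 11/23 = 47.8% ✓ — fails.
Primer C (22 nt, A=6 T=8 G=6 C=2): length 22, outside 18–21 ✗; longest run = 3 ✓; 3' end AGA has 1 G/C ✓; GC 8/22 = 36.4%, outside 45.3–55.9% ✗ — fails.
Primer D (21 nt, A=4 T=4 G=5 C=8): length 21 ✓; longest run = 4, exceeds 3 ✗; 3' end GCC has 3 G/C ✓; GC 13/21 = 61.9%, outside 45.3–55.9% ✗ — fails.
Primer E (19 nt, A=5 T=4 G=7 C=3): length 19 ✓; longest run = 2 ✓; 3' end GTA has 1 G/C ✓; GC 10/19 = 52.6% ✓ — passes.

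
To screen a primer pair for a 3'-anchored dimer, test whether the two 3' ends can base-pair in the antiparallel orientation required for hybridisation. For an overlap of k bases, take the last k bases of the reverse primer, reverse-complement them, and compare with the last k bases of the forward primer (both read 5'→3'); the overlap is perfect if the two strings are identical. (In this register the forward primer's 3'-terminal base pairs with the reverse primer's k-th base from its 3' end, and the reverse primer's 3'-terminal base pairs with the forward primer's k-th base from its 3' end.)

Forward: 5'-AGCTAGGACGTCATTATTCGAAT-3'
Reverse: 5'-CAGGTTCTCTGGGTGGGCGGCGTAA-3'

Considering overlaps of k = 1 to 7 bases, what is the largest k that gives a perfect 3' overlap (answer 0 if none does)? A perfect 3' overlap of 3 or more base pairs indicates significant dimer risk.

Longest perfect overlap: 1 complementary base pair; below the dimer-risk threshold (threshold 3).

Last 7 bases (5'→3') — forward …TTCGAAT, reverse …GGCGTAA.
Reverse complement of the reverse primer's last 7 bases: TTACGCC; its first k bases are the reverse complement of the reverse primer's last k bases, so a perfect k-base overlap needs the forward primer's last k bases to equal them.
Comparing (forward last k vs required): k=1: T vs T ✓; k=2: AT vs TT ✗; k=3: AAT vs TTA ✗; k=4: GAAT vs TTAC ✗; k=5: CGAAT vs TTACG ✗; k=6: TCGAAT vs TTACGC ✗; k=7: TTCGAAT vs TTACGCC ✗.
Only k = 1 is perfect, so the longest perfect 3' overlap is 1.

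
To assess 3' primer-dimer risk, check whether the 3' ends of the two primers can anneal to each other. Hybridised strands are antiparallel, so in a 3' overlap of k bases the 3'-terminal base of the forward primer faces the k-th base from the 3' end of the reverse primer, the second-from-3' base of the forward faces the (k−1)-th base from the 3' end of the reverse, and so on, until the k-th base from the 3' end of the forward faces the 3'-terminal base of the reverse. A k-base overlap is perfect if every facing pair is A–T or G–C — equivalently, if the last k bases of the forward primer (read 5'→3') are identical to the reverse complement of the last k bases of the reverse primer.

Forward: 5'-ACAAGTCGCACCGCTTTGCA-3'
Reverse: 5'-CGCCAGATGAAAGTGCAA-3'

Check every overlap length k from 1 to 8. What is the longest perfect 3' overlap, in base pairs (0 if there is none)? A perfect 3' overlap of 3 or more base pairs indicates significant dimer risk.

Longest perfect overlap: 5 complementary base pairs; significant dimer risk (threshold 3).

Last 8 bases (5'→3') — forward …GCTTTGCA, reverse …AAGTGCAA.
Reverse complement of the reverse primer's last 8 bases: TTGCACTT; its first k bases are the reverse complement of the reverse primer's last k bases, so a perfect k-base overlap needs the forward primer's last k bases to equal them.
Comparing (forward last k vs required): k=1: A vs T ✗; k=2: CA vs TT ✗; k=3: GCA vs TTG ✗; k=4: TGCA vs TTGC ✗; k=5: TTGCA vs TTGCA ✓; k=6: TTTGCA vs TTGCAC ✗; k=7: CTTTGCA vs TTGCACT ✗; k=8: GCTTTGCA vs TTGCACTT ✗.
Only k = 5 is perfect, so the longest perfect 3' overlap is 5.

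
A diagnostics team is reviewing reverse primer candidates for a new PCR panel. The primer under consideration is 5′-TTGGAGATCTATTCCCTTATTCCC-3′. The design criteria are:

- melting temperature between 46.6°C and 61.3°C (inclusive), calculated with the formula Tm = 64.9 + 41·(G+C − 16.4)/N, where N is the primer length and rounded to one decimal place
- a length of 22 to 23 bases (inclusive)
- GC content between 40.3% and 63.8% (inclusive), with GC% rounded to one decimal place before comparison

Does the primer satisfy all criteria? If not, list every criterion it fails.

Base counts: A=4, T=10, G=3, C=7 (length 24).
Tm: Tm = 64.9 + 41·(10 − 16.4)/24 = 54.0°C ✓
length: length 24, outside 22–23 ✗
GC content: GC 10/24 = 41.7% ✓

Fails: length.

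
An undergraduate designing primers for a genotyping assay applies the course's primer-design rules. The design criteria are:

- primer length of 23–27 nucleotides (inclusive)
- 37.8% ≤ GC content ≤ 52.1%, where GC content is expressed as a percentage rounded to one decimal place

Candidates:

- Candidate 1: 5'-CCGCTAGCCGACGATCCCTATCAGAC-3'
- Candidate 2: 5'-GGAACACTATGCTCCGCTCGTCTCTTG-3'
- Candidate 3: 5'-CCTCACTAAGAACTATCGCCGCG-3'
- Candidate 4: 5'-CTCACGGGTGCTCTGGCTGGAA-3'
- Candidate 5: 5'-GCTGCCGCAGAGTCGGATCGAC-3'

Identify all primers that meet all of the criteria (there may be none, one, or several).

None of the candidates satisfy all criteria.

Candidate 1 (26 nt, A=6 T=4 G=5 C=11): length 26 ✓; GC 16/26 = 61.5%, outside 37.8–52.1% ✗ — fails.
Candidate 2 (27 nt, A=4 T=8 G=6 C=9): length 27 ✓; GC 15/27 = 55.6%, outside 37.8–52.1% ✗ — fails.
Candidate 3 (23 nt, A=6 T=4 G=4 C=9): length 23 ✓; GC 13/23 = 56.5%, outside 37.8–52.1% ✗ — fails.
Candidate 4 (22 nt, A=3 T=5 G=8 C=6): length 22, outside 23–27 ✗; GC 14/22 = 63.6%, outside 37.8–52.1% ✗ — fails.
Candidate 5 (22 nt, A=4 T=3 G=8 C=7): length 22, outside 23–27 ✗; GC 15/22 = 68.2%, outside 37.8–52.1% ✗ — fails.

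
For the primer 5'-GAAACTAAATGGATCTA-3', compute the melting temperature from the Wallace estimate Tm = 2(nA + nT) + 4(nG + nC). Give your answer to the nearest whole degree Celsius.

Base counts: A=8, T=4, G=3, C=2 (length 17).
Tm = 2·(8+4) + 4·(3+2) = 2·12 + 4·5 = 24 + 20 = 44°C.

44°C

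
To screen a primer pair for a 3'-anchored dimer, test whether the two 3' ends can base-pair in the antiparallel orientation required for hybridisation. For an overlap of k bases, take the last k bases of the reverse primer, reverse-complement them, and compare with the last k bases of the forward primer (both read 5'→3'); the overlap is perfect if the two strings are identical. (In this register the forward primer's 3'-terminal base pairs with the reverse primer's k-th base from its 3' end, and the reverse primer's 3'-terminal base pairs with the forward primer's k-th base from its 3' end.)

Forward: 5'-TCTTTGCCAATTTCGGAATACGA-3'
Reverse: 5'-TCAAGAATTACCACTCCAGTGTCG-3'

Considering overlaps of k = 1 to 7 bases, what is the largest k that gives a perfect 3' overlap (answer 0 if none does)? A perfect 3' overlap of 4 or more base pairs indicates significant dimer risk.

Last 7 bases (5'→3') — forward …AATACGA, reverse …AGTGTCG.
Reverse complement of the reverse primer's last 7 bases: CGACACT; its first k bases are the reverse complement of the reverse primer's last k bases, so a perfect k-base overlap needs the forward primer's last k bases to equal them.
Comparing (forward last k vs required): k=1: A vs C ✗; k=2: GA vs CG ✗; k=3: CGA vs CGA ✓; k=4: ACGA vs CGAC ✗; k=5: TACGA vs CGACA ✗; k=6: ATACGA vs CGACAC ✗; k=7: AATACGA vs CGACACT ✗.
Only k = 3 is perfect, so the longest perfect 3' overlap is 3.

Longest perfect overlap: 3 complementary base pairs; below the dimer-risk threshold (threshold 4).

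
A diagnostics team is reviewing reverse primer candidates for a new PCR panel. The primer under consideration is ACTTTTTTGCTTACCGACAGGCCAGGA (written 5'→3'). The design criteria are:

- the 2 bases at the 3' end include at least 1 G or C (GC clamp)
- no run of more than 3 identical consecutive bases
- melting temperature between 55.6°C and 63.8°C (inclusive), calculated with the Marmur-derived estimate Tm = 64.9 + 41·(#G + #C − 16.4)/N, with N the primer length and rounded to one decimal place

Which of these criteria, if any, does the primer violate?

Base counts: A=6, T=8, G=6, C=7 (length 27).
GC clamp: 3' end GA has 1 G/C ✓
homopolymer run: longest run = 6, exceeds 3 ✗
Tm: Tm = 64.9 + 41·(13 − 16.4)/27 = 59.7°C ✓

Fails: homopolymer run.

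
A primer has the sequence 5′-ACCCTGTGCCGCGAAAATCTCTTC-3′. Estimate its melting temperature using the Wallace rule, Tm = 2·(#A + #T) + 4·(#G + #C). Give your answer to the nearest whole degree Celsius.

74°C

Base counts: A=5, T=6, G=4, C=9 (length 24).
Tm = 2·(5+6) + 4·(4+9) = 2·11 + 4·13 = 22 + 52 = 74°C.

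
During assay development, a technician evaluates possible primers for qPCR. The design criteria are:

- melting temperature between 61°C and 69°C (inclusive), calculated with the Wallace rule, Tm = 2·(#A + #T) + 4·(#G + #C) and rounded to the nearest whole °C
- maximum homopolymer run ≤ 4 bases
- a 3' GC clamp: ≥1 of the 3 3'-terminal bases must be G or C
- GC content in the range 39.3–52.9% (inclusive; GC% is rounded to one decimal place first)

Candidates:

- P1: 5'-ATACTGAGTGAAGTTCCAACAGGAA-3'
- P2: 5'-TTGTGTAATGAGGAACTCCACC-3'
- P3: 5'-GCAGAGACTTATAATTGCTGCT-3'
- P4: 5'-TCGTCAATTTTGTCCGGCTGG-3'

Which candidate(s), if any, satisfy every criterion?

P2, P3 and P4.

P1 (25 nt, A=10 T=5 G=6 C=4): Tm = 2·15 + 4·10 = 70°C, outside 61–69°C ✗; longest run = 2 ✓; 3' end GAA has 1 G/C ✓; GC 10/25 = 40.0% ✓ — fails.
P2 (22 nt, A=6 T=6 G=5 C=5): Tm = 2·12 + 4·10 = 64°C ✓; longest run = 2 ✓; 3' end ACC has 2 G/C ✓; GC 10/22 = 45.5% ✓ — passes.
P3 (22 nt, A=6 T=7 G=5 C=4): Tm = 2·13 + 4·9 = 62°C ✓; longest run = 2 ✓; 3' end GCT has 2 G/C ✓; GC 9/22 = 40.9% ✓ — passes.
P4 (21 nt, A=2 T=8 G=6 C=5): Tm = 2·10 + 4·11 = 64°C ✓; longest run = 4 ✓; 3' end TGG has 2 G/C ✓; GC 11/21 = 52.4% ✓ — passes.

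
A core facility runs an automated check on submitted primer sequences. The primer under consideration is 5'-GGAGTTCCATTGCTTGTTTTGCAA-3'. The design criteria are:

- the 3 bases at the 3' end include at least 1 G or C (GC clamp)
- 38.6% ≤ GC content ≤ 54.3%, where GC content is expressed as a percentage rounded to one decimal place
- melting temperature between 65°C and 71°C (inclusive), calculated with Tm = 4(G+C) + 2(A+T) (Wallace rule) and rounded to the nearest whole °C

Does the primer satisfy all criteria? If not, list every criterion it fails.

Base counts: A=4, T=10, G=6, C=4 (length 24).
GC clamp: 3' end CAA has 1 G/C ✓
GC content: GC 10/24 = 41.7% ✓
Tm: Tm = 2·14 + 4·10 = 68°C ✓

Meets all criteria.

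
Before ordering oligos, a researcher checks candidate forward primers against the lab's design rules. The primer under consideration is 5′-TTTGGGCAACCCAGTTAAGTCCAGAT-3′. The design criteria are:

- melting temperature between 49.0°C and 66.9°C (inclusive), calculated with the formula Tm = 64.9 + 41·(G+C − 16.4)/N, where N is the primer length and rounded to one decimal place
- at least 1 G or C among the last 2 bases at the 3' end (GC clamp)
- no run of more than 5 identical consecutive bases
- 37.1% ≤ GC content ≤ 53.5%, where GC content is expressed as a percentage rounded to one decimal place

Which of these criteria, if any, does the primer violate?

Fails: GC clamp.

Base counts: A=7, T=7, G=6, C=6 (length 26).
Tm: Tm = 64.9 + 41·(12 − 16.4)/26 = 58.0°C ✓
GC clamp: 3' end AT has 0 G/C, need ≥1 ✗
homopolymer run: longest run = 3 ✓
GC content: GC 12/26 = 46.2% ✓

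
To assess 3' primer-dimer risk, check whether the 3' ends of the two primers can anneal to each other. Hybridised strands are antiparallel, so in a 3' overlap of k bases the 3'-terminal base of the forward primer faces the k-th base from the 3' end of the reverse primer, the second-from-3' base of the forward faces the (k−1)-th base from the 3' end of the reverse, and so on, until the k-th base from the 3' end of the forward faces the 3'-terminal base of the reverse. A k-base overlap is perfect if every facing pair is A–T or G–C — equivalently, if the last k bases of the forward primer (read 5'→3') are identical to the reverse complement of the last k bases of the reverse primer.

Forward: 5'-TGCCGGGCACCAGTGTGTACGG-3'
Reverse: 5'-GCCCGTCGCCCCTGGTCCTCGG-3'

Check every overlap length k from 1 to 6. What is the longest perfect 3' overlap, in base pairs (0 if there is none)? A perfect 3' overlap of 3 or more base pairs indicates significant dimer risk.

Last 6 bases (5'→3') — forward …GTACGG, reverse …CCTCGG.
Reverse complement of the reverse primer's last 6 bases: CCGAGG; its first k bases are the reverse complement of the reverse primer's last k bases, so a perfect k-base overlap needs the forward primer's last k bases to equal them.
Comparing (forward last k vs required): k=1: G vs C ✗; k=2: GG vs CC ✗; k=3: CGG vs CCG ✗; k=4: ACGG vs CCGA ✗; k=5: TACGG vs CCGAG ✗; k=6: GTACGG vs CCGAGG ✗.
No overlap length from 1 to 6 is perfect, so the longest perfect 3' overlap is 0.

Longest perfect overlap: 0 complementary base pairs; below the dimer-risk threshold (threshold 3).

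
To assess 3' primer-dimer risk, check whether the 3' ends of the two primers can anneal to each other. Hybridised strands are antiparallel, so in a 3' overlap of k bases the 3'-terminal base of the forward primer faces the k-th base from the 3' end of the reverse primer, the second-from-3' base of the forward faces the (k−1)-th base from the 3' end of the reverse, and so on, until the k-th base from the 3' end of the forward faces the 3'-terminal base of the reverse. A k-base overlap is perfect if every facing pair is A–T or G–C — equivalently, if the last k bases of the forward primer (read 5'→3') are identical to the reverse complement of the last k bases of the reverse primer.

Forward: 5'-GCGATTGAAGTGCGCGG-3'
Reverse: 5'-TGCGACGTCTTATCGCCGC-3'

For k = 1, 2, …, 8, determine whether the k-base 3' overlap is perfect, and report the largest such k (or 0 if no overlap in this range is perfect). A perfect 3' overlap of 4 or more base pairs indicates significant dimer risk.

Longest perfect overlap: 4 complementary base pairs; significant dimer risk (threshold 4).

Last 8 bases (5'→3') — forward …GTGCGCGG, reverse …ATCGCCGC.
Reverse complement of the reverse primer's last 8 bases: GCGGCGAT; its first k bases are the reverse complement of the reverse primer's last k bases, so a perfect k-base overlap needs the forward primer's last k bases to equal them.
Comparing (forward last k vs required): k=1: G vs G ✓; k=2: GG vs GC ✗; k=3: CGG vs GCG ✗; k=4: GCGG vs GCGG ✓; k=5: CGCGG vs GCGGC ✗; k=6: GCGCGG vs GCGGCG ✗; k=7: TGCGCGG vs GCGGCGA ✗; k=8: GTGCGCGG vs GCGGCGAT ✗.
Perfect overlaps at k = 1, 4; the largest is 4.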